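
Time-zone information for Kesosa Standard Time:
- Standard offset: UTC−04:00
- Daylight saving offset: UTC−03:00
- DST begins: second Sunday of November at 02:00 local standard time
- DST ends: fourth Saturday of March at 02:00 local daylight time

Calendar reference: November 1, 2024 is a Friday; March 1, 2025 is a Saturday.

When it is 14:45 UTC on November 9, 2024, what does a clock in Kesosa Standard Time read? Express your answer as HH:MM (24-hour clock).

1 November 2024 is a Friday, so the first Sunday is November 3 and the second is November 10.
1 March 2025 is a Saturday, so the first Saturday is March 1 and the fourth is March 22.
At the standard offset (UTC−04:00), 14:45 UTC − 4h = 10:45 Kesosa Standard Time standard time.
The standard-time date in Kesosa Standard Time, November 9, 2024, is outside the daylight-saving period (10 November 2024 – 22 March 2025), so Kesosa Standard Time is on standard time, UTC−04:00.
14:45 UTC − 4h = 10:45 local.

10:45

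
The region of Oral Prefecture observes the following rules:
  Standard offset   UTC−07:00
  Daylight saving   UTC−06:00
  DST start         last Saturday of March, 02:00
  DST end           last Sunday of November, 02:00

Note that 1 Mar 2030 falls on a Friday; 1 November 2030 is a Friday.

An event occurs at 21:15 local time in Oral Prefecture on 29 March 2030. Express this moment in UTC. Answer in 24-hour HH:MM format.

04:15

1 March 2030 is a Friday, so Saturdays fall on 2, 9, 16, 23, 30; the last is March 30.
1 November 2030 is a Friday, so Sundays fall on 3, 10, 17, 24; the last is November 24.
Daylight saving runs 30 March – 24 November; 29 March 2030 is outside that window, so Oral Prefecture is on standard time at UTC−07:00.
21:15 local + 7h = 04:15 UTC (rolling into the next day, 30 March 2030).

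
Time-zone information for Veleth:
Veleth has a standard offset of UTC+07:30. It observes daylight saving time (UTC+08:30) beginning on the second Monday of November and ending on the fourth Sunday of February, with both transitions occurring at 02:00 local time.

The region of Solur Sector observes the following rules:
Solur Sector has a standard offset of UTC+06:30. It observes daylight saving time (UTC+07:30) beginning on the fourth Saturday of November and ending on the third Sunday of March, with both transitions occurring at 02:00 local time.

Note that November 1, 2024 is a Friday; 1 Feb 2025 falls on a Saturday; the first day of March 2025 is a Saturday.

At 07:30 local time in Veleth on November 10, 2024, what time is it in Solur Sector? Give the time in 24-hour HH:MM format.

06:30

1 November 2024 is a Friday, so the first Monday is November 4 and the second is November 11.
1 February 2025 is a Saturday, so the first Sunday is February 2 and the fourth is February 23.
November 10, 2024 does not fall between 11 November 2024 and 23 February 2025, so daylight saving is not in effect and Veleth is at UTC+07:30.
07:30 Veleth − 7h30m = 00:00 UTC.
1 November 2024 is a Friday, so the first Saturday is November 2 and the fourth is November 23.
1 March 2025 is a Saturday, so the first Sunday is March 2 and the third is March 16.
At the standard offset (UTC+06:30), 00:00 UTC + 6h30m = 06:30 Solur Sector standard time.
Daylight saving runs 23 November 2024 – 16 March 2025; the standard-time date in Solur Sector, November 10, 2024, is outside that window, so Solur Sector is on standard time at UTC+06:30.
00:00 UTC + 6h30m = 06:30 Solur Sector.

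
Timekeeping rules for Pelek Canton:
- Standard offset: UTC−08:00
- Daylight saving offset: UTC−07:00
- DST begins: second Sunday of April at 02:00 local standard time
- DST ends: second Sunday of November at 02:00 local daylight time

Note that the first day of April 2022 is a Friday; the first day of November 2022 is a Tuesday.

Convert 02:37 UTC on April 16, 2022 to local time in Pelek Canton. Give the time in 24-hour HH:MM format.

19:37

1 April 2022 is a Friday, so the first Sunday is April 3 and the second is April 10.
1 November 2022 is a Tuesday, so the first Sunday is November 6 and the second is November 13.
At the standard offset (UTC−08:00), 02:37 UTC − 8h = 18:37 Pelek Canton standard time (rolling into the previous day, 15 April 2022).
The standard-time date in Pelek Canton, April 15, 2022, lies within the daylight-saving period (10 April – 13 November), so Pelek Canton is on daylight time, UTC−07:00.
02:37 UTC − 7h = 19:37 local (rolling into the previous day, 15 April 2022).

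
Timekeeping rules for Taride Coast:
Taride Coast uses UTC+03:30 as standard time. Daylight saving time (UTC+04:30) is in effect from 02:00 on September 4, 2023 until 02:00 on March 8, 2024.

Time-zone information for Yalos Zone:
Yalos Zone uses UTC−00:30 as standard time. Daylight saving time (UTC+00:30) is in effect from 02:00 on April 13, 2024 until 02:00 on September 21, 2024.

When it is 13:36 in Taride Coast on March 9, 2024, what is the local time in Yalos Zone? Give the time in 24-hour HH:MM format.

March 9, 2024 is outside the daylight-saving period (4 September 2023 – 8 March 2024), so Taride Coast is on standard time, UTC+03:30.
13:36 Taride Coast − 3h30m = 10:06 UTC.
At the standard offset (UTC−00:30), 10:06 UTC − 0h30m = 09:36 Yalos Zone standard time.
Daylight saving runs 13 April – 21 September; the standard-time date in Yalos Zone, March 9, 2024, is outside that window, so Yalos Zone is on standard time at UTC−00:30.
10:06 UTC − 0h30m = 09:36 Yalos Zone.

09:36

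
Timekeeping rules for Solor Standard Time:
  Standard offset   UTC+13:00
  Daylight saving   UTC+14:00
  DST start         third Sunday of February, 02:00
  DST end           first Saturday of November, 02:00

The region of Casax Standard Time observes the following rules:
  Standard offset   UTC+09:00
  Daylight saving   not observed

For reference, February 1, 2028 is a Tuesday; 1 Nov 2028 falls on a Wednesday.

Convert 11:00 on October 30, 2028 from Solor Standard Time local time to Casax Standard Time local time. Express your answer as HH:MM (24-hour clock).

1 February 2028 is a Tuesday, so the first Sunday is February 6 and the third is February 20.
1 November 2028 is a Wednesday, so the first Saturday is November 4.
October 30, 2028 falls between 20 February and 4 November, so daylight saving is in effect and Solor Standard Time is at UTC+14:00.
11:00 Solor Standard Time − 14h = 21:00 UTC (rolling into the previous day, 29 October 2028).
Casax Standard Time has no daylight saving, so its offset is UTC+09:00 year-round.
21:00 UTC + 9h = 06:00 Casax Standard Time (rolling into the next day, 30 October 2028).

06:00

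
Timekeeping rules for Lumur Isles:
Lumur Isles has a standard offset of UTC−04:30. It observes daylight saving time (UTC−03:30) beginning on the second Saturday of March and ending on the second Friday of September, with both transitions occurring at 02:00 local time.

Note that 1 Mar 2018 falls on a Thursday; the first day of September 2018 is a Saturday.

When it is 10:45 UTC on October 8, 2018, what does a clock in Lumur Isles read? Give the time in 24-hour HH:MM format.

06:15

1 March 2018 is a Thursday, so the first Saturday is March 3 and the second is March 10.
1 September 2018 is a Saturday, so the first Friday is September 7 and the second is September 14.
At the standard offset (UTC−04:30), 10:45 UTC − 4h30m = 06:15 Lumur Isles standard time.
The standard-time date in Lumur Isles, October 8, 2018, is outside the daylight-saving period (10 March – 14 September), so Lumur Isles is on standard time, UTC−04:30.
10:45 UTC − 4h30m = 06:15 local.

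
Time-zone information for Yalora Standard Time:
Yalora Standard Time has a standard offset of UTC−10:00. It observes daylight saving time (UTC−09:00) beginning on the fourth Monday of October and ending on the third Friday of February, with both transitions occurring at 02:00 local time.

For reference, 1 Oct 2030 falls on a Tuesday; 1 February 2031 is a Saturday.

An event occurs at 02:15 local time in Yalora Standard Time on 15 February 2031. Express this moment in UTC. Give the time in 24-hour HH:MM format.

11:15

1 October 2030 is a Tuesday, so the first Monday is October 7 and the fourth is October 28.
1 February 2031 is a Saturday, so the first Friday is February 7 and the third is February 21.
Daylight saving runs 28 October 2030 – 21 February 2031; 15 February 2031 is inside that window, so Yalora Standard Time is at UTC−09:00.
02:15 local + 9h = 11:15 UTC.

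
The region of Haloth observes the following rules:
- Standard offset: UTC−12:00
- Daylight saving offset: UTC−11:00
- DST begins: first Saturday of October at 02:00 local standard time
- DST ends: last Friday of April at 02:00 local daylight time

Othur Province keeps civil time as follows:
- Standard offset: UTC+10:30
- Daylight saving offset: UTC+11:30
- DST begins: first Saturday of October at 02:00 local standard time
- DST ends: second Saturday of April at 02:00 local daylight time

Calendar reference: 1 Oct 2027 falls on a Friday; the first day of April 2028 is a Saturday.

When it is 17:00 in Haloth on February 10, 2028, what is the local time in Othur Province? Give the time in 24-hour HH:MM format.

1 October 2027 is a Friday, so the first Saturday is October 2.
1 April 2028 is a Saturday, so Fridays fall on 7, 14, 21, 28; the last is April 28.
Daylight saving runs 2 October 2027 – 28 April 2028; February 10, 2028 is inside that window, so Haloth is at UTC−11:00.
17:00 Haloth + 11h = 04:00 UTC (rolling into the next day, 11 February 2028).
1 October 2027 is a Friday, so the first Saturday is October 2.
1 April 2028 is a Saturday, so the first Saturday is April 1 and the second is April 8.
At the standard offset (UTC+10:30), 04:00 UTC + 10h30m = 14:30 Othur Province standard time.
The standard-time date in Othur Province, February 11, 2028, falls between 2 October 2027 and 8 April 2028, so daylight saving is in effect and Othur Province is at UTC+11:30.
04:00 UTC + 11h30m = 15:30 Othur Province.

15:30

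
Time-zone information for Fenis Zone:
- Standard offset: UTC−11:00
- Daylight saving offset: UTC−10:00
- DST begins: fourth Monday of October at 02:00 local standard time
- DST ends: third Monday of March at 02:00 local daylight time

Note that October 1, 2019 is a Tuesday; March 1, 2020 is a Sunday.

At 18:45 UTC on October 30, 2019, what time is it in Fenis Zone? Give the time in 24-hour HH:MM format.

1 October 2019 is a Tuesday, so the first Monday is October 7 and the fourth is October 28.
1 March 2020 is a Sunday, so the first Monday is March 2 and the third is March 16.
At the standard offset (UTC−11:00), 18:45 UTC − 11h = 07:45 Fenis Zone standard time.
Daylight saving runs 28 October 2019 – 16 March 2020; the standard-time date in Fenis Zone, October 30, 2019, is inside that window, so Fenis Zone is at UTC−10:00.
18:45 UTC − 10h = 08:45 local.

08:45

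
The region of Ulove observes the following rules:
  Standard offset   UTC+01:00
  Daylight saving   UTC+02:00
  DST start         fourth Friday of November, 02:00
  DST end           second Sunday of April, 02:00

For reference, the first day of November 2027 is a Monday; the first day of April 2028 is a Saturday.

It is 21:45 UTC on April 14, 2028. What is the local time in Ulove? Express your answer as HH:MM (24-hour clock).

1 November 2027 is a Monday, so the first Friday is November 5 and the fourth is November 26.
1 April 2028 is a Saturday, so the first Sunday is April 2 and the second is April 9.
At the standard offset (UTC+01:00), 21:45 UTC + 1h = 22:45 Ulove standard time.
Daylight saving runs 26 November 2027 – 9 April 2028; the standard-time date in Ulove, April 14, 2028, is outside that window, so Ulove is on standard time at UTC+01:00.
21:45 UTC + 1h = 22:45 local.

22:45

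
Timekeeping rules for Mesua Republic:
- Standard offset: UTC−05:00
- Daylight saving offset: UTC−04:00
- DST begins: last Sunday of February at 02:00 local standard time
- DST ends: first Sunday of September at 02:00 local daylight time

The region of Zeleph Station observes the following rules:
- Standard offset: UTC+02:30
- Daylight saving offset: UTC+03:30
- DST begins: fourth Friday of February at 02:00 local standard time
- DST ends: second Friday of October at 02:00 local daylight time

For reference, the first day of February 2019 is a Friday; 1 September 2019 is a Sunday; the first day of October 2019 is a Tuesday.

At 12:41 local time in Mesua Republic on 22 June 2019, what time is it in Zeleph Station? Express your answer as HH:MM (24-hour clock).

20:11

1 February 2019 is a Friday, so Sundays fall on 3, 10, 17, 24; the last is February 24.
1 September 2019 is a Sunday, so the first Sunday is September 1.
22 June 2019 falls between 24 February and 1 September, so daylight saving is in effect and Mesua Republic is at UTC−04:00.
12:41 Mesua Republic + 4h = 16:41 UTC.
1 February 2019 is a Friday, so the first Friday is February 1 and the fourth is February 22.
1 October 2019 is a Tuesday, so the first Friday is October 4 and the second is October 11.
At the standard offset (UTC+02:30), 16:41 UTC + 2h30m = 19:11 Zeleph Station standard time.
The standard-time date in Zeleph Station, 22 June 2019, lies within the daylight-saving period (22 February – 11 October), so Zeleph Station is on daylight time, UTC+03:30.
16:41 UTC + 3h30m = 20:11 Zeleph Station.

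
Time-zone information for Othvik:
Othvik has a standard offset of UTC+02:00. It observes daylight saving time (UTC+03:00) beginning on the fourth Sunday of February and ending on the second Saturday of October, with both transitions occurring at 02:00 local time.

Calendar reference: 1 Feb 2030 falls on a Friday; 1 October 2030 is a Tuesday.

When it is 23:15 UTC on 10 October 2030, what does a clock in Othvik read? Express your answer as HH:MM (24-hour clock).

1 February 2030 is a Friday, so the first Sunday is February 3 and the fourth is February 24.
1 October 2030 is a Tuesday, so the first Saturday is October 5 and the second is October 12.
At the standard offset (UTC+02:00), 23:15 UTC + 2h = 01:15 Othvik standard time (rolling into the next day, 11 October 2030).
Daylight saving runs 24 February – 12 October; the standard-time date in Othvik, 11 October 2030, is inside that window, so Othvik is at UTC+03:00.
23:15 UTC + 3h = 02:15 local (rolling into the next day, 11 October 2030).

02:15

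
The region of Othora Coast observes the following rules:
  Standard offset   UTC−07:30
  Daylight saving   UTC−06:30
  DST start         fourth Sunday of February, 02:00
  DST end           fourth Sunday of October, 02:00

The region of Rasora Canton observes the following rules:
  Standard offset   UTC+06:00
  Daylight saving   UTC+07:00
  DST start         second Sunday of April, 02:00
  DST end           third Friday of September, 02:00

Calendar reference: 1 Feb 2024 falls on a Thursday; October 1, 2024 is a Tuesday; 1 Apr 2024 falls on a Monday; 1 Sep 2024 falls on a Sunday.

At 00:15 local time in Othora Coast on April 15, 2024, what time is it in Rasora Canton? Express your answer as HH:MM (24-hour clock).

1 February 2024 is a Thursday, so the first Sunday is February 4 and the fourth is February 25.
1 October 2024 is a Tuesday, so the first Sunday is October 6 and the fourth is October 27.
Daylight saving runs 25 February – 27 October; April 15, 2024 is inside that window, so Othora Coast is at UTC−06:30.
00:15 Othora Coast + 6h30m = 06:45 UTC.
1 April 2024 is a Monday, so the first Sunday is April 7 and the second is April 14.
1 September 2024 is a Sunday, so the first Friday is September 6 and the third is September 20.
At the standard offset (UTC+06:00), 06:45 UTC + 6h = 12:45 Rasora Canton standard time.
The standard-time date in Rasora Canton, April 15, 2024, lies within the daylight-saving period (14 April – 20 September), so Rasora Canton is on daylight time, UTC+07:00.
06:45 UTC + 7h = 13:45 Rasora Canton.

13:45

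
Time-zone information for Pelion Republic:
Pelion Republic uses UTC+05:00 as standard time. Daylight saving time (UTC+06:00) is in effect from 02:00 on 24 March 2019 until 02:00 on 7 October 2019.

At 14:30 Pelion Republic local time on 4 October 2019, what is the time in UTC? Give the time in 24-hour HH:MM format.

08:30

4 October 2019 falls between 24 March and 7 October, so daylight saving is in effect and Pelion Republic is at UTC+06:00.
14:30 local − 6h = 08:30 UTC.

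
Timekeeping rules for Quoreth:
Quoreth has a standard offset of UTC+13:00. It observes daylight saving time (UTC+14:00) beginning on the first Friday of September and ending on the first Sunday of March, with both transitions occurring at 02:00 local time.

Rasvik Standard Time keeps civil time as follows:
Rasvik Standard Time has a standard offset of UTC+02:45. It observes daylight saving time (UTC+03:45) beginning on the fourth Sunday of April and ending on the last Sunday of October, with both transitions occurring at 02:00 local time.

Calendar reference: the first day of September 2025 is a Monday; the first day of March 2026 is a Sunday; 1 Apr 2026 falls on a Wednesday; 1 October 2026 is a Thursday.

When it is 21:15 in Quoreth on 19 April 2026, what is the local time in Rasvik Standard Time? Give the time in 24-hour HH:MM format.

1 September 2025 is a Monday, so the first Friday is September 5.
1 March 2026 is a Sunday, so the first Sunday is March 1.
Daylight saving runs 5 September 2025 – 1 March 2026; 19 April 2026 is outside that window, so Quoreth is on standard time at UTC+13:00.
21:15 Quoreth − 13h = 08:15 UTC.
1 April 2026 is a Wednesday, so the first Sunday is April 5 and the fourth is April 26.
1 October 2026 is a Thursday, so Sundays fall on 4, 11, 18, 25; the last is October 25.
At the standard offset (UTC+02:45), 08:15 UTC + 2h45m = 11:00 Rasvik Standard Time standard time.
Daylight saving runs 26 April – 25 October; the standard-time date in Rasvik Standard Time, 19 April 2026, is outside that window, so Rasvik Standard Time is on standard time at UTC+02:45.
08:15 UTC + 2h45m = 11:00 Rasvik Standard Time.

11:00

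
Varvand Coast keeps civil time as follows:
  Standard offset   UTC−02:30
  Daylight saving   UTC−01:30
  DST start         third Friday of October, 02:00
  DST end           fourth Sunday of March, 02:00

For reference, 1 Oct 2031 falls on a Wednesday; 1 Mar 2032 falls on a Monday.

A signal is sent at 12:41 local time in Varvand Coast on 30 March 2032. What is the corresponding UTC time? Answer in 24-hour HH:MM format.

15:11

1 October 2031 is a Wednesday, so the first Friday is October 3 and the third is October 17.
1 March 2032 is a Monday, so the first Sunday is March 7 and the fourth is March 28.
30 March 2032 does not fall between 17 October 2031 and 28 March 2032, so daylight saving is not in effect and Varvand Coast is at UTC−02:30.
12:41 local + 2h30m = 15:11 UTC.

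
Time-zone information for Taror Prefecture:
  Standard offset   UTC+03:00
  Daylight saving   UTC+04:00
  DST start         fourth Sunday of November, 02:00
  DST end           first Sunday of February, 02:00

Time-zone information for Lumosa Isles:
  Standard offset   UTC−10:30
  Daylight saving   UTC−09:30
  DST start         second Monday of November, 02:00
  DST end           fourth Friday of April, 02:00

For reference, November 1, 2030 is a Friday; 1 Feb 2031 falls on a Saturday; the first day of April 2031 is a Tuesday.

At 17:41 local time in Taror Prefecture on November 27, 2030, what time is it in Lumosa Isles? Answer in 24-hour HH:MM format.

1 November 2030 is a Friday, so the first Sunday is November 3 and the fourth is November 24.
1 February 2031 is a Saturday, so the first Sunday is February 2.
November 27, 2030 lies within the daylight-saving period (24 November 2030 – 2 February 2031), so Taror Prefecture is on daylight time, UTC+04:00.
17:41 Taror Prefecture − 4h = 13:41 UTC.
1 November 2030 is a Friday, so the first Monday is November 4 and the second is November 11.
1 April 2031 is a Tuesday, so the first Friday is April 4 and the fourth is April 25.
At the standard offset (UTC−10:30), 13:41 UTC − 10h30m = 03:11 Lumosa Isles standard time.
The standard-time date in Lumosa Isles, November 27, 2030, lies within the daylight-saving period (11 November 2030 – 25 April 2031), so Lumosa Isles is on daylight time, UTC−09:30.
13:41 UTC − 9h30m = 04:11 Lumosa Isles.

04:11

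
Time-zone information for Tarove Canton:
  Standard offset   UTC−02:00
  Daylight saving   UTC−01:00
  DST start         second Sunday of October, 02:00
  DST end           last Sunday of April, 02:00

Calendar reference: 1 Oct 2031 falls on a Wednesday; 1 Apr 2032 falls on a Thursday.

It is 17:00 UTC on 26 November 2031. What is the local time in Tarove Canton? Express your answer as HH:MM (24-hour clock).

16:00

1 October 2031 is a Wednesday, so the first Sunday is October 5 and the second is October 12.
1 April 2032 is a Thursday, so Sundays fall on 4, 11, 18, 25; the last is April 25.
At the standard offset (UTC−02:00), 17:00 UTC − 2h = 15:00 Tarove Canton standard time.
The standard-time date in Tarove Canton, 26 November 2031, lies within the daylight-saving period (12 October 2031 – 25 April 2032), so Tarove Canton is on daylight time, UTC−01:00.
17:00 UTC − 1h = 16:00 local.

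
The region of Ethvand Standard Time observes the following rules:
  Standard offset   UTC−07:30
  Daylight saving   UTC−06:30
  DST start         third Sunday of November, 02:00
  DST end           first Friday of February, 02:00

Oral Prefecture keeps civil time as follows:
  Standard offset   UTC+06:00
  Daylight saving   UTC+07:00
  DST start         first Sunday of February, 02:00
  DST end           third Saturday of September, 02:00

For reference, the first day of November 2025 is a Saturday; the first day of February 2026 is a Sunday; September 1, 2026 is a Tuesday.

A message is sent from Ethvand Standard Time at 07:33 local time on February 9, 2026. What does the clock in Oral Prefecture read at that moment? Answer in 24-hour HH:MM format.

1 November 2025 is a Saturday, so the first Sunday is November 2 and the third is November 16.
1 February 2026 is a Sunday, so the first Friday is February 6.
February 9, 2026 does not fall between 16 November 2025 and 6 February 2026, so daylight saving is not in effect and Ethvand Standard Time is at UTC−07:30.
07:33 Ethvand Standard Time + 7h30m = 15:03 UTC.
1 February 2026 is a Sunday, so the first Sunday is February 1.
1 September 2026 is a Tuesday, so the first Saturday is September 5 and the third is September 19.
At the standard offset (UTC+06:00), 15:03 UTC + 6h = 21:03 Oral Prefecture standard time.
The standard-time date in Oral Prefecture, February 9, 2026, lies within the daylight-saving period (1 February – 19 September), so Oral Prefecture is on daylight time, UTC+07:00.
15:03 UTC + 7h = 22:03 Oral Prefecture.

22:03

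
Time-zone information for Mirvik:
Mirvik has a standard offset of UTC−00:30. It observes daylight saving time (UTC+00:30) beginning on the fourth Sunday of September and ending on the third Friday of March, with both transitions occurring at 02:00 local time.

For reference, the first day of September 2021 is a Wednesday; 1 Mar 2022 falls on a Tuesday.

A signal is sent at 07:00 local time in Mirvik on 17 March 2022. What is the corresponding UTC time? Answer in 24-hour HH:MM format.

06:30

1 September 2021 is a Wednesday, so the first Sunday is September 5 and the fourth is September 26.
1 March 2022 is a Tuesday, so the first Friday is March 4 and the third is March 18.
Daylight saving runs 26 September 2021 – 18 March 2022; 17 March 2022 is inside that window, so Mirvik is at UTC+00:30.
07:00 local − 0h30m = 06:30 UTC.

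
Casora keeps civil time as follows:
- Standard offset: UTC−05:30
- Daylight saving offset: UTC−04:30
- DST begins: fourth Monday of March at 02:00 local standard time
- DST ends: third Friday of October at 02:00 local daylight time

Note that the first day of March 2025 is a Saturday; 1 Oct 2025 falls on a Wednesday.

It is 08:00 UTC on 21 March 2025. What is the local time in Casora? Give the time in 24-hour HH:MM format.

1 March 2025 is a Saturday, so the first Monday is March 3 and the fourth is March 24.
1 October 2025 is a Wednesday, so the first Friday is October 3 and the third is October 17.
At the standard offset (UTC−05:30), 08:00 UTC − 5h30m = 02:30 Casora standard time.
Daylight saving runs 24 March – 17 October; the standard-time date in Casora, 21 March 2025, is outside that window, so Casora is on standard time at UTC−05:30.
08:00 UTC − 5h30m = 02:30 local.

02:30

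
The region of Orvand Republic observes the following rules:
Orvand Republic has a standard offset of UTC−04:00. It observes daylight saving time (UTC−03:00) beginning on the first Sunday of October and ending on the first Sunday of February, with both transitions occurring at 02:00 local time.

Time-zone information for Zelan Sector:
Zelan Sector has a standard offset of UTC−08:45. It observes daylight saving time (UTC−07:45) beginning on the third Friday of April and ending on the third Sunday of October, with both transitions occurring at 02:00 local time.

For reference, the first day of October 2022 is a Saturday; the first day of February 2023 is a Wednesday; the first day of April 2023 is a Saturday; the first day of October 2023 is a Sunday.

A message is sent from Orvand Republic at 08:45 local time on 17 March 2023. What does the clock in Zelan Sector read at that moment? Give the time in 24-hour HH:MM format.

1 October 2022 is a Saturday, so the first Sunday is October 2.
1 February 2023 is a Wednesday, so the first Sunday is February 5.
17 March 2023 does not fall between 2 October 2022 and 5 February 2023, so daylight saving is not in effect and Orvand Republic is at UTC−04:00.
08:45 Orvand Republic + 4h = 12:45 UTC.
1 April 2023 is a Saturday, so the first Friday is April 7 and the third is April 21.
1 October 2023 is a Sunday, so the first Sunday is October 1 and the third is October 15.
At the standard offset (UTC−08:45), 12:45 UTC − 8h45m = 04:00 Zelan Sector standard time.
Daylight saving runs 21 April – 15 October; the standard-time date in Zelan Sector, 17 March 2023, is outside that window, so Zelan Sector is on standard time at UTC−08:45.
12:45 UTC − 8h45m = 04:00 Zelan Sector.

04:00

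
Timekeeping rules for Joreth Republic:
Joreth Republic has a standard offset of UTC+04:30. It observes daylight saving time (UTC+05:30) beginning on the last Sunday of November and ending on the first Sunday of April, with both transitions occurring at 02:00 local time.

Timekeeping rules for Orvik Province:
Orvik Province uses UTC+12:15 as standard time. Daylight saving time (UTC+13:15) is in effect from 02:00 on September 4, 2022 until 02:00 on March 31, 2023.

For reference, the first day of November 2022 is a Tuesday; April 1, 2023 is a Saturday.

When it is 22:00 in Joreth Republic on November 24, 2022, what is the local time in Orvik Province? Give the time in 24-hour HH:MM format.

1 November 2022 is a Tuesday, so Sundays fall on 6, 13, 20, 27; the last is November 27.
1 April 2023 is a Saturday, so the first Sunday is April 2.
November 24, 2022 is outside the daylight-saving period (27 November 2022 – 2 April 2023), so Joreth Republic is on standard time, UTC+04:30.
22:00 Joreth Republic − 4h30m = 17:30 UTC.
At the standard offset (UTC+12:15), 17:30 UTC + 12h15m = 05:45 Orvik Province standard time (rolling into the next day, 25 November 2022).
The standard-time date in Orvik Province, November 25, 2022, lies within the daylight-saving period (4 September 2022 – 31 March 2023), so Orvik Province is on daylight time, UTC+13:15.
17:30 UTC + 13h15m = 06:45 Orvik Province (rolling into the next day, 25 November 2022).

06:45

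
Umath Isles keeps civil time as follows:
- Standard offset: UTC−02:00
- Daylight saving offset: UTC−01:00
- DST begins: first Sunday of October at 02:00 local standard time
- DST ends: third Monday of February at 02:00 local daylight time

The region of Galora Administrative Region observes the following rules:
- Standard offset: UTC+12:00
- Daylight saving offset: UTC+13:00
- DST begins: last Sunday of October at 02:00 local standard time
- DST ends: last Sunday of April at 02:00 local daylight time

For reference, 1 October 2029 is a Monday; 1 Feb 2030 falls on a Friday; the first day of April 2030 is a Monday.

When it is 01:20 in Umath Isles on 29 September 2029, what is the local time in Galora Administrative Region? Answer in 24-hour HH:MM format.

1 October 2029 is a Monday, so the first Sunday is October 7.
1 February 2030 is a Friday, so the first Monday is February 4 and the third is February 18.
Daylight saving runs 7 October 2029 – 18 February 2030; 29 September 2029 is outside that window, so Umath Isles is on standard time at UTC−02:00.
01:20 Umath Isles + 2h = 03:20 UTC.
1 October 2029 is a Monday, so Sundays fall on 7, 14, 21, 28; the last is October 28.
1 April 2030 is a Monday, so Sundays fall on 7, 14, 21, 28; the last is April 28.
At the standard offset (UTC+12:00), 03:20 UTC + 12h = 15:20 Galora Administrative Region standard time.
The standard-time date in Galora Administrative Region, 29 September 2029, does not fall between 28 October 2029 and 28 April 2030, so daylight saving is not in effect and Galora Administrative Region is at UTC+12:00.
03:20 UTC + 12h = 15:20 Galora Administrative Region.

15:20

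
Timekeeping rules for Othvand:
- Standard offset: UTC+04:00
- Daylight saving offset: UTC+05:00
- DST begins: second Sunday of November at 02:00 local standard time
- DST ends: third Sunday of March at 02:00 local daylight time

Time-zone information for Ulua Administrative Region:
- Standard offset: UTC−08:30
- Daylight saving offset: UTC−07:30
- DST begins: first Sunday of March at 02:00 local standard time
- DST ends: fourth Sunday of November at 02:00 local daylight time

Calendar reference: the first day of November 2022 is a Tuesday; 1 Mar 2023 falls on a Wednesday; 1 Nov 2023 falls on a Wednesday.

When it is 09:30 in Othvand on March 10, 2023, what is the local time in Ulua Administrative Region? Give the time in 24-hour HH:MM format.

21:00

1 November 2022 is a Tuesday, so the first Sunday is November 6 and the second is November 13.
1 March 2023 is a Wednesday, so the first Sunday is March 5 and the third is March 19.
Daylight saving runs 13 November 2022 – 19 March 2023; March 10, 2023 is inside that window, so Othvand is at UTC+05:00.
09:30 Othvand − 5h = 04:30 UTC.
1 March 2023 is a Wednesday, so the first Sunday is March 5.
1 November 2023 is a Wednesday, so the first Sunday is November 5 and the fourth is November 26.
At the standard offset (UTC−08:30), 04:30 UTC − 8h30m = 20:00 Ulua Administrative Region standard time (rolling into the previous day, 9 March 2023).
The standard-time date in Ulua Administrative Region, March 9, 2023, lies within the daylight-saving period (5 March – 26 November), so Ulua Administrative Region is on daylight time, UTC−07:30.
04:30 UTC − 7h30m = 21:00 Ulua Administrative Region (rolling into the previous day, 9 March 2023).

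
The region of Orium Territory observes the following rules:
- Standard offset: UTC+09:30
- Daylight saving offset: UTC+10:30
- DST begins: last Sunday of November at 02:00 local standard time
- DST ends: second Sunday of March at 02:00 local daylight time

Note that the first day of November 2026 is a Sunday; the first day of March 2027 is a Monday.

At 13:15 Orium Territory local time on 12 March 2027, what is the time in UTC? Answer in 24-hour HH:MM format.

02:45

1 November 2026 is a Sunday, so Sundays fall on 1, 8, 15, 22, 29; the last is November 29.
1 March 2027 is a Monday, so the first Sunday is March 7 and the second is March 14.
12 March 2027 lies within the daylight-saving period (29 November 2026 – 14 March 2027), so Orium Territory is on daylight time, UTC+10:30.
13:15 local − 10h30m = 02:45 UTC.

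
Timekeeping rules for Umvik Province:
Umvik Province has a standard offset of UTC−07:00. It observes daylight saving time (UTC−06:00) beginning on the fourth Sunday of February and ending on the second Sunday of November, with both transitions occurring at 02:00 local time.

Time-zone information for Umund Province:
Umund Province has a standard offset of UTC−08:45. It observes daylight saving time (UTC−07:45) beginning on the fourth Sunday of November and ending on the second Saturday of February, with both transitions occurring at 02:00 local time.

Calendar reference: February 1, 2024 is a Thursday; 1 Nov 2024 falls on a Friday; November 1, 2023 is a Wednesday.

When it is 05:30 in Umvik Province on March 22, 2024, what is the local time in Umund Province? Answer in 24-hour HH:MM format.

1 February 2024 is a Thursday, so the first Sunday is February 4 and the fourth is February 25.
1 November 2024 is a Friday, so the first Sunday is November 3 and the second is November 10.
March 22, 2024 lies within the daylight-saving period (25 February – 10 November), so Umvik Province is on daylight time, UTC−06:00.
05:30 Umvik Province + 6h = 11:30 UTC.
1 November 2023 is a Wednesday, so the first Sunday is November 5 and the fourth is November 26.
1 February 2024 is a Thursday, so the first Saturday is February 3 and the second is February 10.
At the standard offset (UTC−08:45), 11:30 UTC − 8h45m = 02:45 Umund Province standard time.
The standard-time date in Umund Province, March 22, 2024, does not fall between 26 November 2023 and 10 February 2024, so daylight saving is not in effect and Umund Province is at UTC−08:45.
11:30 UTC − 8h45m = 02:45 Umund Province.

02:45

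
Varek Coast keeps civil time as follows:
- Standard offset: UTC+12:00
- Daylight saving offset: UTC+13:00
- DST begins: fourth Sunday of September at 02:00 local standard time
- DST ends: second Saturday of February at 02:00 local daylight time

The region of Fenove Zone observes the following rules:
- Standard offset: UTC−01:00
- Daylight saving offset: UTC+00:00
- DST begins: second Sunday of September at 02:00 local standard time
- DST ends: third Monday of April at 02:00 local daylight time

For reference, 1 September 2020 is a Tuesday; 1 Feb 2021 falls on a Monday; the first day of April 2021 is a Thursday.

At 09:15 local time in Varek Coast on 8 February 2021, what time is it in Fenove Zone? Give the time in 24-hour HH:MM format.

1 September 2020 is a Tuesday, so the first Sunday is September 6 and the fourth is September 27.
1 February 2021 is a Monday, so the first Saturday is February 6 and the second is February 13.
Daylight saving runs 27 September 2020 – 13 February 2021; 8 February 2021 is inside that window, so Varek Coast is at UTC+13:00.
09:15 Varek Coast − 13h = 20:15 UTC (rolling into the previous day, 7 February 2021).
1 September 2020 is a Tuesday, so the first Sunday is September 6 and the second is September 13.
1 April 2021 is a Thursday, so the first Monday is April 5 and the third is April 19.
At the standard offset (UTC−01:00), 20:15 UTC − 1h = 19:15 Fenove Zone standard time.
The standard-time date in Fenove Zone, 7 February 2021, lies within the daylight-saving period (13 September 2020 – 19 April 2021), so Fenove Zone is on daylight time, UTC+00:00.
20:15 UTC + 0h = 20:15 Fenove Zone.

20:15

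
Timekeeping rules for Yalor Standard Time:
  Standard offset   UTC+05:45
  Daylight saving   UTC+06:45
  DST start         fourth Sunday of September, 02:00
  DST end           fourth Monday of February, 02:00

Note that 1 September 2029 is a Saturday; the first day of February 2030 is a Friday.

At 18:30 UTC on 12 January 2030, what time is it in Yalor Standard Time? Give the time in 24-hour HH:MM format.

1 September 2029 is a Saturday, so the first Sunday is September 2 and the fourth is September 23.
1 February 2030 is a Friday, so the first Monday is February 4 and the fourth is February 25.
At the standard offset (UTC+05:45), 18:30 UTC + 5h45m = 00:15 Yalor Standard Time standard time (rolling into the next day, 13 January 2030).
The standard-time date in Yalor Standard Time, 13 January 2030, falls between 23 September 2029 and 25 February 2030, so daylight saving is in effect and Yalor Standard Time is at UTC+06:45.
18:30 UTC + 6h45m = 01:15 local (rolling into the next day, 13 January 2030).

01:15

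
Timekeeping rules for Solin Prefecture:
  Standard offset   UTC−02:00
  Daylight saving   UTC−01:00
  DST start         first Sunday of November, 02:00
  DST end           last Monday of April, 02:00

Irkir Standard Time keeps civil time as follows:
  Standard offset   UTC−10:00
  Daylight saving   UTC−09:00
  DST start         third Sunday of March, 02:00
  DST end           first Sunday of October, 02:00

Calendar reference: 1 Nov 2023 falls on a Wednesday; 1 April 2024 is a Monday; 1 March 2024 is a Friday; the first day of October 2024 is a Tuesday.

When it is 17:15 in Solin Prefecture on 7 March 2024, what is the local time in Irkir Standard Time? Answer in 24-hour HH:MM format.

1 November 2023 is a Wednesday, so the first Sunday is November 5.
1 April 2024 is a Monday, so Mondays fall on 1, 8, 15, 22, 29; the last is April 29.
Daylight saving runs 5 November 2023 – 29 April 2024; 7 March 2024 is inside that window, so Solin Prefecture is at UTC−01:00.
17:15 Solin Prefecture + 1h = 18:15 UTC.
1 March 2024 is a Friday, so the first Sunday is March 3 and the third is March 17.
1 October 2024 is a Tuesday, so the first Sunday is October 6.
At the standard offset (UTC−10:00), 18:15 UTC − 10h = 08:15 Irkir Standard Time standard time.
The standard-time date in Irkir Standard Time, 7 March 2024, does not fall between 17 March and 6 October, so daylight saving is not in effect and Irkir Standard Time is at UTC−10:00.
18:15 UTC − 10h = 08:15 Irkir Standard Time.

08:15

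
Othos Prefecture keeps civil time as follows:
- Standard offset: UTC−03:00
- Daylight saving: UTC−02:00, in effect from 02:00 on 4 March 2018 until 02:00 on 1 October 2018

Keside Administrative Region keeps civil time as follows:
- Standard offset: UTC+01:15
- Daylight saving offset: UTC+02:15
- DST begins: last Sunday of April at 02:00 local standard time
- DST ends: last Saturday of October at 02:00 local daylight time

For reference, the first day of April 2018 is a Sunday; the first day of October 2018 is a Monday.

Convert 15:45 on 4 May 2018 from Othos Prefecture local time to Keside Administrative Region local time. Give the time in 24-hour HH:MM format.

20:00

4 May 2018 lies within the daylight-saving period (4 March – 1 October), so Othos Prefecture is on daylight time, UTC−02:00.
15:45 Othos Prefecture + 2h = 17:45 UTC.
1 April 2018 is a Sunday, so Sundays fall on 1, 8, 15, 22, 29; the last is April 29.
1 October 2018 is a Monday, so Saturdays fall on 6, 13, 20, 27; the last is October 27.
At the standard offset (UTC+01:15), 17:45 UTC + 1h15m = 19:00 Keside Administrative Region standard time.
The standard-time date in Keside Administrative Region, 4 May 2018, falls between 29 April and 27 October, so daylight saving is in effect and Keside Administrative Region is at UTC+02:15.
17:45 UTC + 2h15m = 20:00 Keside Administrative Region.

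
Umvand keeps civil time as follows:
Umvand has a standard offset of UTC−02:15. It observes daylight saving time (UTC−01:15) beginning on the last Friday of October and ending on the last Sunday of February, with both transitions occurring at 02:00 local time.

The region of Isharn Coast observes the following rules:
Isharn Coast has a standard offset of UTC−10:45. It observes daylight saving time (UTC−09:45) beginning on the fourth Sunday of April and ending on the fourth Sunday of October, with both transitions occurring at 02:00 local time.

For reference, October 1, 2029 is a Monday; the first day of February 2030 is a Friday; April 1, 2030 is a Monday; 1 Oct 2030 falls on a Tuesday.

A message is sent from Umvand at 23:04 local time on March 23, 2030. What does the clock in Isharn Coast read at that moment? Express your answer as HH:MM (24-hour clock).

1 October 2029 is a Monday, so Fridays fall on 5, 12, 19, 26; the last is October 26.
1 February 2030 is a Friday, so Sundays fall on 3, 10, 17, 24; the last is February 24.
Daylight saving runs 26 October 2029 – 24 February 2030; March 23, 2030 is outside that window, so Umvand is on standard time at UTC−02:15.
23:04 Umvand + 2h15m = 01:19 UTC (rolling into the next day, 24 March 2030).
1 April 2030 is a Monday, so the first Sunday is April 7 and the fourth is April 28.
1 October 2030 is a Tuesday, so the first Sunday is October 6 and the fourth is October 27.
At the standard offset (UTC−10:45), 01:19 UTC − 10h45m = 14:34 Isharn Coast standard time (rolling into the previous day, 23 March 2030).
The standard-time date in Isharn Coast, March 23, 2030, is outside the daylight-saving period (28 April – 27 October), so Isharn Coast is on standard time, UTC−10:45.
01:19 UTC − 10h45m = 14:34 Isharn Coast (rolling into the previous day, 23 March 2030).

14:34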